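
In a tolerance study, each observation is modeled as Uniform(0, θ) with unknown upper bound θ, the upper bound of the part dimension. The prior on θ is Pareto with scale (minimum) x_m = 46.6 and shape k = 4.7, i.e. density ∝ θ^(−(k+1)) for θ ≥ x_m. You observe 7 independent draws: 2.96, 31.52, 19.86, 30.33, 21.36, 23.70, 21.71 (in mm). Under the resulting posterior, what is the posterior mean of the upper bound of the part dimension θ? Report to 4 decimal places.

A Pareto(scale x_m, shape k) prior on the upper bound θ of Uniform(0, θ) is conjugate: posterior is Pareto(max(x_m, max xᵢ), k + n).
Sample maximum = 31.52; prior scale x_m = 46.6 → posterior scale = max = 46.60.
Posterior shape = 4.7 + 7 = 11.7.
E[θ|data] = k·x_m/(k−1) = 11.7·46.60/10.7 = 50.9551.

50.9551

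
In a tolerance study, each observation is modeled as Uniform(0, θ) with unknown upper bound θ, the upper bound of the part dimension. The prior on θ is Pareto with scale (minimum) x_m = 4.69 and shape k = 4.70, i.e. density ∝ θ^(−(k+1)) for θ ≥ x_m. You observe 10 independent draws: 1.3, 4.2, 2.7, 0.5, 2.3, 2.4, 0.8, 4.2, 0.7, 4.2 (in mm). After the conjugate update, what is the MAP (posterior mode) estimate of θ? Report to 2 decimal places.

4.69

A Pareto(scale x_m, shape k) prior on the upper bound θ of Uniform(0, θ) is conjugate: posterior is Pareto(max(x_m, max xᵢ), k + n).
Sample maximum = 4.2; prior scale x_m = 4.69 → posterior scale = max = 4.69.
Posterior shape = 4.70 + 10 = 14.70.
The Pareto density is decreasing on [x_m, ∞), so the mode is x_m = 4.69.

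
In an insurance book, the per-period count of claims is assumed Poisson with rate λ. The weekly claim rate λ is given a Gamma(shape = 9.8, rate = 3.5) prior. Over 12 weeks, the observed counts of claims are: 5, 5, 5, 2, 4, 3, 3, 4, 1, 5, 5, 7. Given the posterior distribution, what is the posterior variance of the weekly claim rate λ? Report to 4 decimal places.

0.2447

With a Gamma(shape α, rate β) prior, the Poisson likelihood is conjugate: the posterior is Gamma(α + ΣXᵢ, β + n).
Sum of counts S = 49 over n = 12 weeks.
Posterior: Gamma(α+S, β+n) = Gamma(9.8+49, 3.5+12) = Gamma(58.8, 15.5).
Var = α/β² = 58.8/15.5² = 0.2447.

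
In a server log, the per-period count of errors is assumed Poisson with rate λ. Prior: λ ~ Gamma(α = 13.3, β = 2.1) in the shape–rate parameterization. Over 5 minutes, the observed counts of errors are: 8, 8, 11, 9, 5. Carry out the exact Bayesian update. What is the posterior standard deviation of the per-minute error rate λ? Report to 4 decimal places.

With a Gamma(shape α, rate β) prior, the Poisson likelihood is conjugate: the posterior is Gamma(α + ΣXᵢ, β + n).
Sum of counts S = 41 over n = 5 minutes.
Posterior: Gamma(α+S, β+n) = Gamma(13.3+41, 2.1+5) = Gamma(54.3, 7.1).
SD = √α/β = √54.3/7.1 = 1.0379.

1.0379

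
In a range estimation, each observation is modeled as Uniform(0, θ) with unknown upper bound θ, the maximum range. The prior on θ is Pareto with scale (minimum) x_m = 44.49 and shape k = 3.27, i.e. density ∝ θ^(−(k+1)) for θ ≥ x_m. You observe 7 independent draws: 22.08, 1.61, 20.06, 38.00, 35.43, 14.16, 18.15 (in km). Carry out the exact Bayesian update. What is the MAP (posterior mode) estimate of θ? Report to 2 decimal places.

A Pareto(scale x_m, shape k) prior on the upper bound θ of Uniform(0, θ) is conjugate: posterior is Pareto(max(x_m, max xᵢ), k + n).
Sample maximum = 38.00; prior scale x_m = 44.49 → posterior scale = max = 44.49.
Posterior shape = 3.27 + 7 = 10.27.
The Pareto density is decreasing on [x_m, ∞), so the mode is x_m = 44.49.

44.49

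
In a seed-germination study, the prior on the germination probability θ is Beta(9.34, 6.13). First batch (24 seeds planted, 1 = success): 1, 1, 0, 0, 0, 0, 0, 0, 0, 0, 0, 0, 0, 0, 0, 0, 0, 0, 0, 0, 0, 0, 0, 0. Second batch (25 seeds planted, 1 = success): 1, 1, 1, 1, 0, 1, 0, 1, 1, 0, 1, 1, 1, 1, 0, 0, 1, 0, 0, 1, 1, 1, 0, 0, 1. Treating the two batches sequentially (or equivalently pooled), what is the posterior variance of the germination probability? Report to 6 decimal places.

The Beta prior is conjugate to a Binomial/Bernoulli likelihood; the update adds successes to α and failures to β.
After batch 1: Beta(9.34+2, 6.13+22) = Beta(11.34, 28.13).
After batch 2: Beta(11.34+16, 28.13+9) = Beta(27.34, 37.13).
Var = αβ/((α+β)²(α+β+1)) = 27.34·37.13/(64.47²·65.47) = 0.003730.

0.003730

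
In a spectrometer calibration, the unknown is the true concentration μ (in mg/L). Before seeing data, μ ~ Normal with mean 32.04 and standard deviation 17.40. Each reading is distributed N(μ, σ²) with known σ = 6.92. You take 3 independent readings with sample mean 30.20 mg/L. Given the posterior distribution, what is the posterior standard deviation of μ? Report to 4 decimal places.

3.8939

For Normal data with known variance σ², a Normal(μ₀, σ₀²) prior on μ is conjugate. Posterior precision = 1/σ₀² + n/σ²; posterior mean is the precision-weighted average of μ₀ and x̄.
σ₀² = 17.40² = 302.76, σ² = 6.92² = 47.8864; σ² + n·σ₀² = 47.8864 + 3·302.76 = 956.1664.
Posterior precision = 1/σ₀² + n/σ² = 1/302.76 + 3/47.8864 = (σ² + n·σ₀²)/(σ₀²σ²) = 956.1664/(302.76·47.8864); posterior variance σₙ² = σ₀²σ²/(σ² + n·σ₀²) = 302.76·47.8864/956.1664 = 15.162723.
Posterior SD = √σₙ² = √(302.76·47.8864/956.1664) = 3.8939.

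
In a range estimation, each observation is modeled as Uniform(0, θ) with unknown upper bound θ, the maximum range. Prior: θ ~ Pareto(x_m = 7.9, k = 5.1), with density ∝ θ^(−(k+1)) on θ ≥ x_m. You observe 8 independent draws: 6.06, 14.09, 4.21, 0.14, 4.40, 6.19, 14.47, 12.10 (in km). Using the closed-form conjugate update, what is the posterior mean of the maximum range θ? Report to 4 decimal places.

A Pareto(scale x_m, shape k) prior on the upper bound θ of Uniform(0, θ) is conjugate: posterior is Pareto(max(x_m, max xᵢ), k + n).
Sample maximum = 14.47; prior scale x_m = 7.9 → posterior scale = max = 14.47.
Posterior shape = 5.1 + 8 = 13.1.
E[θ|data] = k·x_m/(k−1) = 13.1·14.47/12.1 = 15.6659.

15.6659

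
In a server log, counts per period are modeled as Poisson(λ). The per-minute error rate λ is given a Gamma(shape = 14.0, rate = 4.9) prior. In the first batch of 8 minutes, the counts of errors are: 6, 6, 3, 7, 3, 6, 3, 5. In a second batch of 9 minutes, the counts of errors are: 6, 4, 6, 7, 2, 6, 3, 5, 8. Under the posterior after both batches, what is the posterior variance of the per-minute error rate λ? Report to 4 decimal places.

With a Gamma(shape α, rate β) prior, the Poisson likelihood is conjugate: the posterior is Gamma(α + ΣXᵢ, β + n).
Batch 1: sum of counts S = 39 over n = 8 minutes.
After batch 1: Gamma(α+S, β+n) = Gamma(14.0+39, 4.9+8) = Gamma(53.0, 12.9).
Batch 2: sum of counts S = 47 over n = 9 minutes.
After batch 2: Gamma(α+S, β+n) = Gamma(53.0+47, 12.9+9) = Gamma(100.0, 21.9).
Var = α/β² = 100.0/21.9² = 0.2085.

0.2085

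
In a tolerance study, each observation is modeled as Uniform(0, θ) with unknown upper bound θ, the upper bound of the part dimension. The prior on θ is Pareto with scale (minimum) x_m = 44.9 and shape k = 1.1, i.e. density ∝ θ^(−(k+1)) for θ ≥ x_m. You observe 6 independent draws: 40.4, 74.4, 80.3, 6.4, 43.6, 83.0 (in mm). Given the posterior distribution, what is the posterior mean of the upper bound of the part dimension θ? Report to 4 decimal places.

A Pareto(scale x_m, shape k) prior on the upper bound θ of Uniform(0, θ) is conjugate: posterior is Pareto(max(x_m, max xᵢ), k + n).
Sample maximum = 83.0; prior scale x_m = 44.9 → posterior scale = max = 83.0.
Posterior shape = 1.1 + 6 = 7.1.
E[θ|data] = k·x_m/(k−1) = 7.1·83.0/6.1 = 96.6066.

96.6066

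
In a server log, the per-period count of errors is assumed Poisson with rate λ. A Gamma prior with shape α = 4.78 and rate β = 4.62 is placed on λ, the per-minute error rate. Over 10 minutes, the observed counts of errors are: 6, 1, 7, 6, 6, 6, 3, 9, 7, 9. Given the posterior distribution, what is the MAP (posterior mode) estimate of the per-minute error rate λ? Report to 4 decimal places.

With a Gamma(shape α, rate β) prior, the Poisson likelihood is conjugate: the posterior is Gamma(α + ΣXᵢ, β + n).
Sum of counts S = 60 over n = 10 minutes.
Posterior: Gamma(α+S, β+n) = Gamma(4.78+60, 4.62+10) = Gamma(64.78, 14.62).
Mode of Gamma(α,β) for α≥1 is (α−1)/β = 63.78/14.62 = 4.3625.

4.3625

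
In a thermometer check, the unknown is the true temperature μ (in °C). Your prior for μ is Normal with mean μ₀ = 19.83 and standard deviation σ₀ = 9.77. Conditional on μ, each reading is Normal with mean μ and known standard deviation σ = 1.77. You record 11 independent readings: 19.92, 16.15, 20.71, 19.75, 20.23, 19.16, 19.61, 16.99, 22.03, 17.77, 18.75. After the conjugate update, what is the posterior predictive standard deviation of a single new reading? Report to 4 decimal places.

1.8485

For Normal data with known variance σ², a Normal(μ₀, σ₀²) prior on μ is conjugate. Posterior precision = 1/σ₀² + n/σ²; posterior mean is the precision-weighted average of μ₀ and x̄.
σ₀² = 9.77² = 95.4529, σ² = 1.77² = 3.1329; σ² + n·σ₀² = 3.1329 + 11·95.4529 = 1053.1148.
Posterior precision = 1/σ₀² + n/σ² = 1/95.4529 + 11/3.1329 = (σ² + n·σ₀²)/(σ₀²σ²) = 1053.1148/(95.4529·3.1329); posterior variance σₙ² = σ₀²σ²/(σ² + n·σ₀²) = 95.4529·3.1329/1053.1148 = 0.283962.
Predictive variance for one new observation = σₙ² + σ² = 95.4529·3.1329/1053.1148 + 3.1329 = σ²·(σ₀² + 1053.1148)/1053.1148 = 3.1329·1148.5677/1053.1148 = 3.416862; SD = √(3.1329·1148.5677/1053.1148) = 1.8485.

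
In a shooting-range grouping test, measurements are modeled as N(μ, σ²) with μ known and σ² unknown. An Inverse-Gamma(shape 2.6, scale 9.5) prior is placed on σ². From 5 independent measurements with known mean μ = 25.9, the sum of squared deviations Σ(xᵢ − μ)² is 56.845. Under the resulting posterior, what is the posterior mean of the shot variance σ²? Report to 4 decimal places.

9.2494

With known mean μ and an Inverse-Gamma(α, β) prior on σ², the Normal likelihood is conjugate: posterior is Inv-Gamma(α + n/2, β + Σ(xᵢ−μ)²/2).
Posterior: Inv-Gamma(2.6 + 5/2, 9.5 + 56.845/2) = Inv-Gamma(5.10, 37.9225).
E[σ²|data] = β/(α−1) = 37.9225/4.10 = 9.2494.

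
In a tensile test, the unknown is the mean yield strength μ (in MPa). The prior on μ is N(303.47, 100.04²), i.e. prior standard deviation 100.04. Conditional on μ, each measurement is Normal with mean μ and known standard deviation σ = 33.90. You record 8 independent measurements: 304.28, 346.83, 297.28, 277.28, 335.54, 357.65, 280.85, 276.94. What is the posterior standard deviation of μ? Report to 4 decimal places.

11.9004

For Normal data with known variance σ², a Normal(μ₀, σ₀²) prior on μ is conjugate. Posterior precision = 1/σ₀² + n/σ²; posterior mean is the precision-weighted average of μ₀ and x̄.
σ₀² = 100.04² = 10008.0016, σ² = 33.90² = 1149.21; σ² + n·σ₀² = 1149.21 + 8·10008.0016 = 81213.2228.
Posterior precision = 1/σ₀² + n/σ² = 1/10008.0016 + 8/1149.21 = (σ² + n·σ₀²)/(σ₀²σ²) = 81213.2228/(10008.0016·1149.21); posterior variance σₙ² = σ₀²σ²/(σ² + n·σ₀²) = 10008.0016·1149.21/81213.2228 = 141.618509.
Posterior SD = √σₙ² = √(10008.0016·1149.21/81213.2228) = 11.9004.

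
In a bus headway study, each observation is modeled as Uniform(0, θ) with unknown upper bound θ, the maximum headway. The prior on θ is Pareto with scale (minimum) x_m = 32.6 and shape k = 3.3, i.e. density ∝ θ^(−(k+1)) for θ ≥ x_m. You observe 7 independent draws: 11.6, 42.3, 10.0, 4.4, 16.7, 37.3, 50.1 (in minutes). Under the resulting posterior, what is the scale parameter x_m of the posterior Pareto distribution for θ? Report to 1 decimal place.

50.1

A Pareto(scale x_m, shape k) prior on the upper bound θ of Uniform(0, θ) is conjugate: posterior is Pareto(max(x_m, max xᵢ), k + n).
Sample maximum = 50.1; prior scale x_m = 32.6 → posterior scale = max = 50.1.
Posterior shape = 3.3 + 7 = 10.3.
Posterior scale x_m = 50.1.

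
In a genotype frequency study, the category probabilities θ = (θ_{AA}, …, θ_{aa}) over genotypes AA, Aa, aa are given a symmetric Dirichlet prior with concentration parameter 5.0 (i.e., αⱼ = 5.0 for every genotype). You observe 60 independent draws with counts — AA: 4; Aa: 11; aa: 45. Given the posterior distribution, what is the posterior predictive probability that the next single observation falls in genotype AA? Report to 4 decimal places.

The Dirichlet prior is conjugate to the Multinomial likelihood: each posterior αⱼ = prior αⱼ + observed count nⱼ.
Posterior concentration: (9.0, 16.0, 50.0), total = 75.0.
P(next = AA | data) = α_{AA}/Σα = 0.1200.

0.1200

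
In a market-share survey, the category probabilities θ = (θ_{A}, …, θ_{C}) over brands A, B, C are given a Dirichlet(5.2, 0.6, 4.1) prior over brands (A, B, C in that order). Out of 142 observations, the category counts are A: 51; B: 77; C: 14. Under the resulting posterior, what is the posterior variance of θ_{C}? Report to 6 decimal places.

0.000686

The Dirichlet prior is conjugate to the Multinomial likelihood: each posterior αⱼ = prior αⱼ + observed count nⱼ.
Posterior concentration: (56.2, 77.6, 18.1), total = 151.9.
Var[θ_j] = α_j(Σα−α_j)/((Σα)²(Σα+1)) = 18.1·133.8/(151.9²·152.9) = 0.000686.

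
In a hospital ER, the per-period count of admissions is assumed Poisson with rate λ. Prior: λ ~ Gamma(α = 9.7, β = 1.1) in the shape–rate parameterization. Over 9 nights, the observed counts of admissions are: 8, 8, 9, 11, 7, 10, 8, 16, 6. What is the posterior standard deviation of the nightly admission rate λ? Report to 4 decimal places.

0.9533

With a Gamma(shape α, rate β) prior, the Poisson likelihood is conjugate: the posterior is Gamma(α + ΣXᵢ, β + n).
Sum of counts S = 83 over n = 9 nights.
Posterior: Gamma(α+S, β+n) = Gamma(9.7+83, 1.1+9) = Gamma(92.7, 10.1).
SD = √α/β = √92.7/10.1 = 0.9533.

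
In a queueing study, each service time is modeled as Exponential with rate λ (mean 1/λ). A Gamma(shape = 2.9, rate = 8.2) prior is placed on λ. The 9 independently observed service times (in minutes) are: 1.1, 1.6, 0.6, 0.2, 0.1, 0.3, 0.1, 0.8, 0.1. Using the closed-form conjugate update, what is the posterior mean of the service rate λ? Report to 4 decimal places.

0.9084

With a Gamma(shape α, rate β) prior on the exponential rate λ, the posterior after n observations with total T = Σxᵢ is Gamma(α+n, β+T).
Sum of observations T = 4.9 minutes; n = 9.
Posterior: Gamma(2.9+9, 8.2+4.9) = Gamma(11.9, 13.1).
Posterior mean of λ = α/β = 11.9/13.1 = 0.9084.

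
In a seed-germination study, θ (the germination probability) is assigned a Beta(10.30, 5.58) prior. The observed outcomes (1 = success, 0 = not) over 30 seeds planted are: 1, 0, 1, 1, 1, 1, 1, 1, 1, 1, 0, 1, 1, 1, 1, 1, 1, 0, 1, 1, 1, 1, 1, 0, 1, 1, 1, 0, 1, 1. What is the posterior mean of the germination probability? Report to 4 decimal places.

0.7694

The Beta prior is conjugate to a Binomial/Bernoulli likelihood; the update adds successes to α and failures to β.
Posterior: Beta(α+k, β+n−k) = Beta(10.30+25, 5.58+5) = Beta(35.30, 10.58).
Posterior mean = α/(α+β) = 35.30/45.88 = 0.7694.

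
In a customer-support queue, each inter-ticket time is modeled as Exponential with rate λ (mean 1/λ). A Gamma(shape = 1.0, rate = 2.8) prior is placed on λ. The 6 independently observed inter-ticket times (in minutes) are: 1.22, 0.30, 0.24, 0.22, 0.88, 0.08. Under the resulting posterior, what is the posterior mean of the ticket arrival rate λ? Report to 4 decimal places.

With a Gamma(shape α, rate β) prior on the exponential rate λ, the posterior after n observations with total T = Σxᵢ is Gamma(α+n, β+T).
Sum of observations T = 2.94 minutes; n = 6.
Posterior: Gamma(1.0+6, 2.8+2.94) = Gamma(7.0, 5.74).
Posterior mean of λ = α/β = 7.0/5.74 = 1.2195.

1.2195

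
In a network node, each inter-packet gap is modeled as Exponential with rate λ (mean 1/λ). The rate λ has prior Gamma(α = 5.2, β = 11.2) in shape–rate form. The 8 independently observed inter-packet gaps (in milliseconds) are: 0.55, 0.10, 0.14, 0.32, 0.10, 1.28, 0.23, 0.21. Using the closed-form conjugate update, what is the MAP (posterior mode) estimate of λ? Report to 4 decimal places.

0.8634

With a Gamma(shape α, rate β) prior on the exponential rate λ, the posterior after n observations with total T = Σxᵢ is Gamma(α+n, β+T).
Sum of observations T = 2.93 milliseconds; n = 8.
Posterior: Gamma(5.2+8, 11.2+2.93) = Gamma(13.2, 14.13).
Mode = (α−1)/β = 0.8634.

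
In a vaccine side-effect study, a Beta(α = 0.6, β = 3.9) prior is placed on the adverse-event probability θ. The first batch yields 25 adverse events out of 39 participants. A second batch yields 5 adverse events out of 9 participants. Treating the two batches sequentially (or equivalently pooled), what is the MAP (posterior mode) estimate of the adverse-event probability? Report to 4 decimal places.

The Beta prior is conjugate to a Binomial/Bernoulli likelihood; the update adds successes to α and failures to β.
After batch 1: Beta(0.6+25, 3.9+14) = Beta(25.6, 17.9).
After batch 2: Beta(25.6+5, 17.9+4) = Beta(30.6, 21.9).
Mode of Beta(a,b) for a,b>1 is (a−1)/(a+b−2) = 29.6/50.5 = 0.5861.

0.5861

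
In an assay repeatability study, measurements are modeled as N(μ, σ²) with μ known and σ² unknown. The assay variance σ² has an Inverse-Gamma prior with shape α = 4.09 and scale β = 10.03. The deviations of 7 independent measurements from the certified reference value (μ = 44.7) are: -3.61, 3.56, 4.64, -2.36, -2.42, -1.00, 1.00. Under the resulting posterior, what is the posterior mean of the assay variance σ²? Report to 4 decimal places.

With known mean μ and an Inverse-Gamma(α, β) prior on σ², the Normal likelihood is conjugate: posterior is Inv-Gamma(α + n/2, β + Σ(xᵢ−μ)²/2).
Σ(xᵢ−μ)² = (-3.61)² + (3.56)² + (4.64)² + (-2.36)² + (-2.42)² + (-1.00)² + (1.00)² = 60.6613.
Posterior: Inv-Gamma(4.09 + 7/2, 10.03 + 60.6613/2) = Inv-Gamma(7.59, 40.36065).
E[σ²|data] = β/(α−1) = 40.36065/6.59 = 6.1245.

6.1245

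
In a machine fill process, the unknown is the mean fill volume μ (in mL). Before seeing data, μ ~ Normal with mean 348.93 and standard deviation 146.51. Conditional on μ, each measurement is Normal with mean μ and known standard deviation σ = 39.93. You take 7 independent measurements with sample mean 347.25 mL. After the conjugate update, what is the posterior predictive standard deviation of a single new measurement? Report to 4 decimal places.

42.6589

For Normal data with known variance σ², a Normal(μ₀, σ₀²) prior on μ is conjugate. Posterior precision = 1/σ₀² + n/σ²; posterior mean is the precision-weighted average of μ₀ and x̄.
σ₀² = 146.51² = 21465.1801, σ² = 39.93² = 1594.4049; σ² + n·σ₀² = 1594.4049 + 7·21465.1801 = 151850.6656.
Posterior precision = 1/σ₀² + n/σ² = 1/21465.1801 + 7/1594.4049 = (σ² + n·σ₀²)/(σ₀²σ²) = 151850.6656/(21465.1801·1594.4049); posterior variance σₙ² = σ₀²σ²/(σ² + n·σ₀²) = 21465.1801·1594.4049/151850.6656 = 225.380562.
Predictive variance for one new observation = σₙ² + σ² = 21465.1801·1594.4049/151850.6656 + 1594.4049 = σ²·(σ₀² + 151850.6656)/151850.6656 = 1594.4049·173315.8457/151850.6656 = 1819.785462; SD = √(1594.4049·173315.8457/151850.6656) = 42.6589.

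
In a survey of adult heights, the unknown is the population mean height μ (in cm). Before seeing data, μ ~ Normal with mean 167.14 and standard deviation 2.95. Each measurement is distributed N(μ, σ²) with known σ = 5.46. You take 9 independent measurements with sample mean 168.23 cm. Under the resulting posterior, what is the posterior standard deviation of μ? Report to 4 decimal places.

1.5489

For Normal data with known variance σ², a Normal(μ₀, σ₀²) prior on μ is conjugate. Posterior precision = 1/σ₀² + n/σ²; posterior mean is the precision-weighted average of μ₀ and x̄.
σ₀² = 2.95² = 8.7025, σ² = 5.46² = 29.8116; σ² + n·σ₀² = 29.8116 + 9·8.7025 = 108.1341.
Posterior precision = 1/σ₀² + n/σ² = 1/8.7025 + 9/29.8116 = (σ² + n·σ₀²)/(σ₀²σ²) = 108.1341/(8.7025·29.8116); posterior variance σₙ² = σ₀²σ²/(σ² + n·σ₀²) = 8.7025·29.8116/108.1341 = 2.399201.
Posterior SD = √σₙ² = √(8.7025·29.8116/108.1341) = 1.5489.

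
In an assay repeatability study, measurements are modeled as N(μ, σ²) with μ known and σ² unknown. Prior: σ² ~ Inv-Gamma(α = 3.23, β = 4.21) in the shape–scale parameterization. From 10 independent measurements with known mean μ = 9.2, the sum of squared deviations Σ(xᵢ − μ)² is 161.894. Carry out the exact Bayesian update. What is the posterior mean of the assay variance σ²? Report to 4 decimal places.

11.7783

With known mean μ and an Inverse-Gamma(α, β) prior on σ², the Normal likelihood is conjugate: posterior is Inv-Gamma(α + n/2, β + Σ(xᵢ−μ)²/2).
Posterior: Inv-Gamma(3.23 + 10/2, 4.21 + 161.894/2) = Inv-Gamma(8.23, 85.1570).
E[σ²|data] = β/(α−1) = 85.1570/7.23 = 11.7783.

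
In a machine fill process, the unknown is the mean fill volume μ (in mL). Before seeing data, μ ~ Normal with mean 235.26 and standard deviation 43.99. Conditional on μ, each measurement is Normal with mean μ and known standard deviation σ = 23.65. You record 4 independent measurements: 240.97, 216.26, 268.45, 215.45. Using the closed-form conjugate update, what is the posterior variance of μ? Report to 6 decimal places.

For Normal data with known variance σ², a Normal(μ₀, σ₀²) prior on μ is conjugate. Posterior precision = 1/σ₀² + n/σ²; posterior mean is the precision-weighted average of μ₀ and x̄.
σ₀² = 43.99² = 1935.1201, σ² = 23.65² = 559.3225; σ² + n·σ₀² = 559.3225 + 4·1935.1201 = 8299.8029.
Posterior precision = 1/σ₀² + n/σ² = 1/1935.1201 + 4/559.3225 = (σ² + n·σ₀²)/(σ₀²σ²) = 8299.8029/(1935.1201·559.3225); posterior variance σₙ² = σ₀²σ²/(σ² + n·σ₀²) = 1935.1201·559.3225/8299.8029 = 130.407460.

130.407460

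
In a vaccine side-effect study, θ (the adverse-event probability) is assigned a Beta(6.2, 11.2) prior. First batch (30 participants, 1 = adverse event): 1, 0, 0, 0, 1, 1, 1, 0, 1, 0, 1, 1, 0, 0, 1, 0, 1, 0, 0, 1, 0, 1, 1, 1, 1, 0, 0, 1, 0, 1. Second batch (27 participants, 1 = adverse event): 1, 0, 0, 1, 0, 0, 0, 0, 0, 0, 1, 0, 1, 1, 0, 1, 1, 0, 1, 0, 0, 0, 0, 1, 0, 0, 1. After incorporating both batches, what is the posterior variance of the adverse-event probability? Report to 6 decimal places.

The Beta prior is conjugate to a Binomial/Bernoulli likelihood; the update adds successes to α and failures to β.
After batch 1: Beta(6.2+16, 11.2+14) = Beta(22.2, 25.2).
After batch 2: Beta(22.2+10, 25.2+17) = Beta(32.2, 42.2).
Var = αβ/((α+β)²(α+β+1)) = 32.2·42.2/(74.4²·75.4) = 0.003256.

0.003256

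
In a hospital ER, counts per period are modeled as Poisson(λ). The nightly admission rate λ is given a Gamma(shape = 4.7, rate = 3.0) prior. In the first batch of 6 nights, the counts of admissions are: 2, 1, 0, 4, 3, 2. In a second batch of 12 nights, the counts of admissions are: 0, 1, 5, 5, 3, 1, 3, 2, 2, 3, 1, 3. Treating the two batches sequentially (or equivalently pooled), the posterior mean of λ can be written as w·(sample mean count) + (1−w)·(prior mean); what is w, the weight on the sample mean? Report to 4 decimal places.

With a Gamma(shape α, rate β) prior, the Poisson likelihood is conjugate: the posterior is Gamma(α + ΣXᵢ, β + n).
Total number of nights: n = 6 + 12 = 18.
Posterior mean = (α₀+S)/(β₀+n) = [n/(β₀+n)]·(S/n) + [β₀/(β₀+n)]·(α₀/β₀), so only n and β₀ enter the weight.
Weight on data w = n/(β₀+n) = 18/(3.0+18) = 18/21.0 = 0.8571.

0.8571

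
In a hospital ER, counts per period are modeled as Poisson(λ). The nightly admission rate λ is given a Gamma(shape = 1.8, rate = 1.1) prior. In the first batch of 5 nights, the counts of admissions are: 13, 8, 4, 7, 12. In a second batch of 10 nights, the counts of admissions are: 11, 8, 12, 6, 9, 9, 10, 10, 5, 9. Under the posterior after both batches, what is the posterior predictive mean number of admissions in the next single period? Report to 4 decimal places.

8.3727

With a Gamma(shape α, rate β) prior, the Poisson likelihood is conjugate: the posterior is Gamma(α + ΣXᵢ, β + n).
Batch 1: sum of counts S = 44 over n = 5 nights.
After batch 1: Gamma(α+S, β+n) = Gamma(1.8+44, 1.1+5) = Gamma(45.8, 6.1).
Batch 2: sum of counts S = 89 over n = 10 nights.
After batch 2: Gamma(α+S, β+n) = Gamma(45.8+89, 6.1+10) = Gamma(134.8, 16.1).
The predictive distribution for one future period is NegBinom with mean α/β = 8.3727.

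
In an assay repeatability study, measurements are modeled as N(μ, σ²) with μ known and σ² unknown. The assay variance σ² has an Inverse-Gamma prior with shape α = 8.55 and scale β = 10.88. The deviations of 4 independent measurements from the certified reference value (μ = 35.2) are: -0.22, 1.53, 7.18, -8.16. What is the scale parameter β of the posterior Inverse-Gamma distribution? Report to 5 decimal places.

71.14365

With known mean μ and an Inverse-Gamma(α, β) prior on σ², the Normal likelihood is conjugate: posterior is Inv-Gamma(α + n/2, β + Σ(xᵢ−μ)²/2).
Σ(xᵢ−μ)² = (-0.22)² + (1.53)² + (7.18)² + (-8.16)² = 120.5273.
Posterior: Inv-Gamma(8.55 + 4/2, 10.88 + 120.5273/2) = Inv-Gamma(10.55, 71.14365).
Posterior β = 71.14365.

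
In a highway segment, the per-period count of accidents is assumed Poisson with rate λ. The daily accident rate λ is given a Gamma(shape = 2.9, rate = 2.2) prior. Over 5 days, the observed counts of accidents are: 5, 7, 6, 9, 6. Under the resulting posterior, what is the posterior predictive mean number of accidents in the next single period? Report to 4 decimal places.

With a Gamma(shape α, rate β) prior, the Poisson likelihood is conjugate: the posterior is Gamma(α + ΣXᵢ, β + n).
Sum of counts S = 33 over n = 5 days.
Posterior: Gamma(α+S, β+n) = Gamma(2.9+33, 2.2+5) = Gamma(35.9, 7.2).
The predictive distribution for one future period is NegBinom with mean α/β = 4.9861.

4.9861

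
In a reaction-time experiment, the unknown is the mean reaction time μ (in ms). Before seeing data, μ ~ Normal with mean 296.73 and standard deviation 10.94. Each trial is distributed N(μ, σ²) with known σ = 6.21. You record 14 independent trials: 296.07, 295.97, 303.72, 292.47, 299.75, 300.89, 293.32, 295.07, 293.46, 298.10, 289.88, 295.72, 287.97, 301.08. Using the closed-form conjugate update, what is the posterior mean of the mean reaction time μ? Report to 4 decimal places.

For Normal data with known variance σ², a Normal(μ₀, σ₀²) prior on μ is conjugate. Posterior precision = 1/σ₀² + n/σ²; posterior mean is the precision-weighted average of μ₀ and x̄.
Σxᵢ = 296.07 + 295.97 + 303.72 + 292.47 + 299.75 + 300.89 + 293.32 + 295.07 + 293.46 + 298.10 + 289.88 + 295.72 + 287.97 + 301.08 = 4143.47, so n·x̄ = 4143.47.
σ₀² = 10.94² = 119.6836, σ² = 6.21² = 38.5641; σ² + n·σ₀² = 38.5641 + 14·119.6836 = 1714.1345.
Posterior mean = (μ₀/σ₀² + n·x̄/σ²)/(1/σ₀² + n/σ²) = (σ²·μ₀ + σ₀²·n·x̄)/(σ² + n·σ₀²) = (38.5641·296.73 + 119.6836·4143.47)/1714.1345 = 507348.531485/1714.1345 = 295.9794.

295.9794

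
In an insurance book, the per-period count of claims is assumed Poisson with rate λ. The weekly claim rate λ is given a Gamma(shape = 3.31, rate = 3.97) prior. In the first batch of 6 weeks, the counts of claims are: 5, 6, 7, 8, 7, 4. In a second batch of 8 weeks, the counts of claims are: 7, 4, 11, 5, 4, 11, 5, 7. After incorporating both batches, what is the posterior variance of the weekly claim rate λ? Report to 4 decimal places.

With a Gamma(shape α, rate β) prior, the Poisson likelihood is conjugate: the posterior is Gamma(α + ΣXᵢ, β + n).
Batch 1: sum of counts S = 37 over n = 6 weeks.
After batch 1: Gamma(α+S, β+n) = Gamma(3.31+37, 3.97+6) = Gamma(40.31, 9.97).
Batch 2: sum of counts S = 54 over n = 8 weeks.
After batch 2: Gamma(α+S, β+n) = Gamma(40.31+54, 9.97+8) = Gamma(94.31, 17.97).
Var = α/β² = 94.31/17.97² = 0.2921.

0.2921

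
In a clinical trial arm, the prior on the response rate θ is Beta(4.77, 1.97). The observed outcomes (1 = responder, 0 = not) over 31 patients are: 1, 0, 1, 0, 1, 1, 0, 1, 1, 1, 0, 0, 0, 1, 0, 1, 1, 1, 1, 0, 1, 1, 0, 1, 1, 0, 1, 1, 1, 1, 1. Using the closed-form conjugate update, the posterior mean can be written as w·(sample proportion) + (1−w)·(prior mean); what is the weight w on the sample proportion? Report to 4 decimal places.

The Beta prior is conjugate to a Binomial/Bernoulli likelihood; the update adds successes to α and failures to β.
Posterior mean = (α₀+k)/(α₀+β₀+n) = [n/(α₀+β₀+n)]·(k/n) + [(α₀+β₀)/(α₀+β₀+n)]·α₀/(α₀+β₀), so only n and the prior enter the weight.
The weight on the data is w = n/(α₀+β₀+n) = 31/(4.77+1.97+31) = 31/37.74 = 0.8214.

0.8214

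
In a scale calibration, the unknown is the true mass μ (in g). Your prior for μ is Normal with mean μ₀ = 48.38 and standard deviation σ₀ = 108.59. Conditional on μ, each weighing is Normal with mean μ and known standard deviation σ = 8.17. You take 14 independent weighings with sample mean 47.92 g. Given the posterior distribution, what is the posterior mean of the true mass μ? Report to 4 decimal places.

For Normal data with known variance σ², a Normal(μ₀, σ₀²) prior on μ is conjugate. Posterior precision = 1/σ₀² + n/σ²; posterior mean is the precision-weighted average of μ₀ and x̄.
n·x̄ = 14·47.92 = 670.88.
σ₀² = 108.59² = 11791.7881, σ² = 8.17² = 66.7489; σ² + n·σ₀² = 66.7489 + 14·11791.7881 = 165151.7823.
Posterior mean = (μ₀/σ₀² + n·x̄/σ²)/(1/σ₀² + n/σ²) = (σ²·μ₀ + σ₀²·n·x̄)/(σ² + n·σ₀²) = (66.7489·48.38 + 11791.7881·670.88)/165151.7823 = 7914104.11231/165151.7823 = 47.9202.

47.9202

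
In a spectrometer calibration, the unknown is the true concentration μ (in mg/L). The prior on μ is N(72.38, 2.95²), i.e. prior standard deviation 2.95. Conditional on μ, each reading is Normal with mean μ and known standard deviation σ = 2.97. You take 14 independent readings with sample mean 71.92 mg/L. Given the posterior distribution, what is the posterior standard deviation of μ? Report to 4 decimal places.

0.7665

For Normal data with known variance σ², a Normal(μ₀, σ₀²) prior on μ is conjugate. Posterior precision = 1/σ₀² + n/σ²; posterior mean is the precision-weighted average of μ₀ and x̄.
σ₀² = 2.95² = 8.7025, σ² = 2.97² = 8.8209; σ² + n·σ₀² = 8.8209 + 14·8.7025 = 130.6559.
Posterior precision = 1/σ₀² + n/σ² = 1/8.7025 + 14/8.8209 = (σ² + n·σ₀²)/(σ₀²σ²) = 130.6559/(8.7025·8.8209); posterior variance σₙ² = σ₀²σ²/(σ² + n·σ₀²) = 8.7025·8.8209/130.6559 = 0.587527.
Posterior SD = √σₙ² = √(8.7025·8.8209/130.6559) = 0.7665.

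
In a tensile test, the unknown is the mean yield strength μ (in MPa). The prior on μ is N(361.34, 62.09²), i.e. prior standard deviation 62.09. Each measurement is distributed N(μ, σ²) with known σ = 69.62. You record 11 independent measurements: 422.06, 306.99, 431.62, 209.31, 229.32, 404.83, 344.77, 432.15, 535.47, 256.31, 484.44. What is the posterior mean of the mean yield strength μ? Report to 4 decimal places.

368.0732

For Normal data with known variance σ², a Normal(μ₀, σ₀²) prior on μ is conjugate. Posterior precision = 1/σ₀² + n/σ²; posterior mean is the precision-weighted average of μ₀ and x̄.
Σxᵢ = 422.06 + 306.99 + 431.62 + 209.31 + 229.32 + 404.83 + 344.77 + 432.15 + 535.47 + 256.31 + 484.44 = 4057.27, so n·x̄ = 4057.27.
σ₀² = 62.09² = 3855.1681, σ² = 69.62² = 4846.9444; σ² + n·σ₀² = 4846.9444 + 11·3855.1681 = 47253.7935.
Posterior mean = (μ₀/σ₀² + n·x̄/σ²)/(1/σ₀² + n/σ²) = (σ²·μ₀ + σ₀²·n·x̄)/(σ² + n·σ₀²) = (4846.9444·361.34 + 3855.1681·4057.27)/47253.7935 = 17392852.766583/47253.7935 = 368.0732.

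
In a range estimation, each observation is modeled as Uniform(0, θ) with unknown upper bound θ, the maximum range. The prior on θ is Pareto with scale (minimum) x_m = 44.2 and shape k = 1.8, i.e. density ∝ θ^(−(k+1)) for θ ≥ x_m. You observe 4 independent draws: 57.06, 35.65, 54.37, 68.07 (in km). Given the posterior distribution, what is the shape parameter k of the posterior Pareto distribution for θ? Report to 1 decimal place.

A Pareto(scale x_m, shape k) prior on the upper bound θ of Uniform(0, θ) is conjugate: posterior is Pareto(max(x_m, max xᵢ), k + n).
Sample maximum = 68.07; prior scale x_m = 44.2 → posterior scale = max = 68.07.
Posterior shape = 1.8 + 4 = 5.8.
Posterior shape k = 5.8.

5.8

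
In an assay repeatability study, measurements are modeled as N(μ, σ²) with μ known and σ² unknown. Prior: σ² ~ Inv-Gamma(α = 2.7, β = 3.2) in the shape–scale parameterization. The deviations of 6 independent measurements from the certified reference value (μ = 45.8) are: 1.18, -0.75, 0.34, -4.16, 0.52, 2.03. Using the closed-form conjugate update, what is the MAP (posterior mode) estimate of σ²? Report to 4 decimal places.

2.2513

With known mean μ and an Inverse-Gamma(α, β) prior on σ², the Normal likelihood is conjugate: posterior is Inv-Gamma(α + n/2, β + Σ(xᵢ−μ)²/2).
Σ(xᵢ−μ)² = (1.18)² + (-0.75)² + (0.34)² + (-4.16)² + (0.52)² + (2.03)² = 23.7674.
Posterior: Inv-Gamma(2.7 + 6/2, 3.2 + 23.7674/2) = Inv-Gamma(5.70, 15.08370).
Mode = β/(α+1) = 15.08370/6.70 = 2.2513.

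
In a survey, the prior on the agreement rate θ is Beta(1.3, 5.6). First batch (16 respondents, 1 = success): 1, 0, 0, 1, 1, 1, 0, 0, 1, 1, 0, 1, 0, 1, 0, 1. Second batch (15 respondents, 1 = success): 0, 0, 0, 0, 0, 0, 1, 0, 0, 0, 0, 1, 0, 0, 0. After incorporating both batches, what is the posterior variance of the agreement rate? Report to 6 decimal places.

0.005635

The Beta prior is conjugate to a Binomial/Bernoulli likelihood; the update adds successes to α and failures to β.
After batch 1: Beta(1.3+9, 5.6+7) = Beta(10.3, 12.6).
After batch 2: Beta(10.3+2, 12.6+13) = Beta(12.3, 25.6).
Var = αβ/((α+β)²(α+β+1)) = 12.3·25.6/(37.9²·38.9) = 0.005635.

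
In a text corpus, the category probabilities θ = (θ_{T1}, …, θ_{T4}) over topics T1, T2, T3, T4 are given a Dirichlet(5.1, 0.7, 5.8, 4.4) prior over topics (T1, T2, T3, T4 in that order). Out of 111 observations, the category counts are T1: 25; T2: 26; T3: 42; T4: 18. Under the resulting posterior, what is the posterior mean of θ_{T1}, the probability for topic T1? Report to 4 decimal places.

0.2370

The Dirichlet prior is conjugate to the Multinomial likelihood: each posterior αⱼ = prior αⱼ + observed count nⱼ.
Posterior concentration: (30.1, 26.7, 47.8, 22.4), total = 127.0.
E[θ_{T1}|data] = α_{T1}/Σα = 30.1/127.0 = 0.2370.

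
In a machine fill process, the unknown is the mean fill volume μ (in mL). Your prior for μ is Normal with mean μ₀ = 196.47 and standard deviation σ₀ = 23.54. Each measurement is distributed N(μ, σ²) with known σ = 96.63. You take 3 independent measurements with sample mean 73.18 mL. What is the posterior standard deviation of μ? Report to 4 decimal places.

21.6884

For Normal data with known variance σ², a Normal(μ₀, σ₀²) prior on μ is conjugate. Posterior precision = 1/σ₀² + n/σ²; posterior mean is the precision-weighted average of μ₀ and x̄.
σ₀² = 23.54² = 554.1316, σ² = 96.63² = 9337.3569; σ² + n·σ₀² = 9337.3569 + 3·554.1316 = 10999.7517.
Posterior precision = 1/σ₀² + n/σ² = 1/554.1316 + 3/9337.3569 = (σ² + n·σ₀²)/(σ₀²σ²) = 10999.7517/(554.1316·9337.3569); posterior variance σₙ² = σ₀²σ²/(σ² + n·σ₀²) = 554.1316·9337.3569/10999.7517 = 470.385574.
Posterior SD = √σₙ² = √(554.1316·9337.3569/10999.7517) = 21.6884.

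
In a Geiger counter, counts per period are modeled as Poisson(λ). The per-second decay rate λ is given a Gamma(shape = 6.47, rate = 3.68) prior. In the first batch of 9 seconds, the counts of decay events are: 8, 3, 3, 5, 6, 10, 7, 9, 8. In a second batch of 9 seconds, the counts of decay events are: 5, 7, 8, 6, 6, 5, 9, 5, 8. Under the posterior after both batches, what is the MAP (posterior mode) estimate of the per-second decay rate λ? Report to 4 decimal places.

With a Gamma(shape α, rate β) prior, the Poisson likelihood is conjugate: the posterior is Gamma(α + ΣXᵢ, β + n).
Batch 1: sum of counts S = 59 over n = 9 seconds.
After batch 1: Gamma(α+S, β+n) = Gamma(6.47+59, 3.68+9) = Gamma(65.47, 12.68).
Batch 2: sum of counts S = 59 over n = 9 seconds.
After batch 2: Gamma(α+S, β+n) = Gamma(65.47+59, 12.68+9) = Gamma(124.47, 21.68).
Mode of Gamma(α,β) for α≥1 is (α−1)/β = 123.47/21.68 = 5.6951.

5.6951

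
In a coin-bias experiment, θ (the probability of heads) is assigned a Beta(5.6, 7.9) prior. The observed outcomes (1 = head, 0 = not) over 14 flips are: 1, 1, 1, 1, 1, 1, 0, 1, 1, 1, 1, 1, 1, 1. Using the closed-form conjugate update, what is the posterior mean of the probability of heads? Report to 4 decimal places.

0.6764

The Beta prior is conjugate to a Binomial/Bernoulli likelihood; the update adds successes to α and failures to β.
Posterior: Beta(α+k, β+n−k) = Beta(5.6+13, 7.9+1) = Beta(18.6, 8.9).
Posterior mean = α/(α+β) = 18.6/27.5 = 0.6764.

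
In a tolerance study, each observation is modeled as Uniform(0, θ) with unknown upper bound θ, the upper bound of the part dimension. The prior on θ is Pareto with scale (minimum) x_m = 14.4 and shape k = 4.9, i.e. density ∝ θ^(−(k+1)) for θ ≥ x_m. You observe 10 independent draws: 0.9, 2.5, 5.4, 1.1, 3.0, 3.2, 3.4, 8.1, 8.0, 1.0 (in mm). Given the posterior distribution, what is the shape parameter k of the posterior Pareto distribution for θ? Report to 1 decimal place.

14.9

A Pareto(scale x_m, shape k) prior on the upper bound θ of Uniform(0, θ) is conjugate: posterior is Pareto(max(x_m, max xᵢ), k + n).
Sample maximum = 8.1; prior scale x_m = 14.4 → posterior scale = max = 14.4.
Posterior shape = 4.9 + 10 = 14.9.
Posterior shape k = 14.9.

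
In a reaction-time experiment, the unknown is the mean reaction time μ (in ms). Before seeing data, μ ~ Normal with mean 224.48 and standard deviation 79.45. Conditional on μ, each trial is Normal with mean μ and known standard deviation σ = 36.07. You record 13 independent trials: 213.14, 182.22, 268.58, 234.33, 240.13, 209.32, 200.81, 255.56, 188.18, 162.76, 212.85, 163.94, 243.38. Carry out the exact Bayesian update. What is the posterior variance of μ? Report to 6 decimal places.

98.518386

For Normal data with known variance σ², a Normal(μ₀, σ₀²) prior on μ is conjugate. Posterior precision = 1/σ₀² + n/σ²; posterior mean is the precision-weighted average of μ₀ and x̄.
σ₀² = 79.45² = 6312.3025, σ² = 36.07² = 1301.0449; σ² + n·σ₀² = 1301.0449 + 13·6312.3025 = 83360.9774.
Posterior precision = 1/σ₀² + n/σ² = 1/6312.3025 + 13/1301.0449 = (σ² + n·σ₀²)/(σ₀²σ²) = 83360.9774/(6312.3025·1301.0449); posterior variance σₙ² = σ₀²σ²/(σ² + n·σ₀²) = 6312.3025·1301.0449/83360.9774 = 98.518386.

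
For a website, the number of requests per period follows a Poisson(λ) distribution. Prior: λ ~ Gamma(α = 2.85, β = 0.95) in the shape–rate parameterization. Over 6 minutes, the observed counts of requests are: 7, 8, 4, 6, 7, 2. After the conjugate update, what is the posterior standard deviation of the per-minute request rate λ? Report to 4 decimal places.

With a Gamma(shape α, rate β) prior, the Poisson likelihood is conjugate: the posterior is Gamma(α + ΣXᵢ, β + n).
Sum of counts S = 34 over n = 6 minutes.
Posterior: Gamma(α+S, β+n) = Gamma(2.85+34, 0.95+6) = Gamma(36.85, 6.95).
SD = √α/β = √36.85/6.95 = 0.8734.

0.8734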